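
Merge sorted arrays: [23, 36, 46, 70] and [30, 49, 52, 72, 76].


Take 23 from A
Take 30 from B
Take 36 from A
Take 46 from A
Take 49 from B
Take 52 from B
Take 70 from A

Merged: [23, 30, 36, 46, 49, 52, 70, 72, 76]


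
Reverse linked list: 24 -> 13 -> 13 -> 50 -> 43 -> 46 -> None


Step 1: curr=24, set curr.next=prev(None) | reversed so far: 24
Step 2: curr=13, set curr.next=prev(24) | reversed so far: 13 -> 24
Step 3: curr=13, set curr.next=prev(13) | reversed so far: 13 -> 13 -> 24
Step 4: curr=50, set curr.next=prev(13) | reversed so far: 50 -> 13 -> 13 -> 24
Step 5: curr=43, set curr.next=prev(50) | reversed so far: 43 -> 50 -> 13 -> 13 -> 24
Step 6: curr=46, set curr.next=prev(43) | reversed so far: 46 -> 43 -> 50 -> 13 -> 13 -> 24

46 -> 43 -> 50 -> 13 -> 13 -> 24 -> None


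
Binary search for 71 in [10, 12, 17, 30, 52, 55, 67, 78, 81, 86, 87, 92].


Step 1: lo=0, hi=11, mid=5, val=55
Step 2: lo=6, hi=11, mid=8, val=81
Step 3: lo=6, hi=7, mid=6, val=67
Step 4: lo=7, hi=7, mid=7, val=78

Not found


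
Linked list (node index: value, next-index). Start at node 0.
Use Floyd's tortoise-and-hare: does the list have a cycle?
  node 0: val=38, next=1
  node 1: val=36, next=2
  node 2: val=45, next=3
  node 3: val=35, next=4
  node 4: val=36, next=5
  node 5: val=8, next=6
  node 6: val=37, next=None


Floyd's tortoise (slow, +1) and hare (fast, +2):
  init: slow=0, fast=0
  step 1: slow=1, fast=2
  step 2: slow=2, fast=4
  step 3: slow=3, fast=6
  step 4: fast -> None, no cycle

Cycle: no


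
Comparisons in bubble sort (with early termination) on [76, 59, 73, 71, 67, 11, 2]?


Algorithm: bubble sort (with early termination)
Input: [76, 59, 73, 71, 67, 11, 2]
Sorted: [2, 11, 59, 67, 71, 73, 76]

21


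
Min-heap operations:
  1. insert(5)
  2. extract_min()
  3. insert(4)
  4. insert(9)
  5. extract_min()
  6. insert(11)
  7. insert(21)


insert(5) -> [5]
extract_min()->5, []
insert(4) -> [4]
insert(9) -> [4, 9]
extract_min()->4, [9]
insert(11) -> [9, 11]
insert(21) -> [9, 11, 21]

Final heap: [9, 11, 21]


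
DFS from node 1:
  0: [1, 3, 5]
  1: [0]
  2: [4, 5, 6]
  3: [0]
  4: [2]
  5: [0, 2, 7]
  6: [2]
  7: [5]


Visit 1, push [0]
Visit 0, push [5, 3]
Visit 3, push []
Visit 5, push [7, 2]
Visit 2, push [6, 4]
Visit 4, push []
Visit 6, push []
Visit 7, push []

DFS order: [1, 0, 3, 5, 2, 4, 6, 7]


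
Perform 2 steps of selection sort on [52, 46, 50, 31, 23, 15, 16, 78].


Initial: [52, 46, 50, 31, 23, 15, 16, 78]
Step 1: min=15 at 5
  Swap: [15, 46, 50, 31, 23, 52, 16, 78]
Step 2: min=16 at 6
  Swap: [15, 16, 50, 31, 23, 52, 46, 78]

After 2 steps: [15, 16, 50, 31, 23, 52, 46, 78]


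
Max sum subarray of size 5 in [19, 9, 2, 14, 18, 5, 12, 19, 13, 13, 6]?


[0:5]: 62
[1:6]: 48
[2:7]: 51
[3:8]: 68
[4:9]: 67
[5:10]: 62
[6:11]: 63

Max: 68 at [3:8]


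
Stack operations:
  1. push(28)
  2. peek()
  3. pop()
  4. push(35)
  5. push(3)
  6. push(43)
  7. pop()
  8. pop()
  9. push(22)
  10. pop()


push(28) -> [28]
peek()->28
pop()->28, []
push(35) -> [35]
push(3) -> [35, 3]
push(43) -> [35, 3, 43]
pop()->43, [35, 3]
pop()->3, [35]
push(22) -> [35, 22]
pop()->22, [35]

Final stack: [35]


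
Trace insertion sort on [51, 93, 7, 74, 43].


Initial: [51, 93, 7, 74, 43]
Insert 93: [51, 93, 7, 74, 43]
Insert 7: [7, 51, 93, 74, 43]
Insert 74: [7, 51, 74, 93, 43]
Insert 43: [7, 43, 51, 74, 93]

Sorted: [7, 43, 51, 74, 93]


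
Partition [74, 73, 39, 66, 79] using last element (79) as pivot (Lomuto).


Pivot: 79
  74 <= 79: advance i (no swap)
  73 <= 79: advance i (no swap)
  39 <= 79: advance i (no swap)
  66 <= 79: advance i (no swap)
Place pivot at 4: [74, 73, 39, 66, 79]

Partitioned: [74, 73, 39, 66, 79]


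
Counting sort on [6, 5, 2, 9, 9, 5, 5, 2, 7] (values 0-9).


Input: [6, 5, 2, 9, 9, 5, 5, 2, 7]
Counts: [0, 0, 2, 0, 0, 3, 1, 1, 0, 2]

Sorted: [2, 2, 5, 5, 5, 6, 7, 9, 9]


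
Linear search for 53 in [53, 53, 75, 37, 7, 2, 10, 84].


i=0: 53==53 found!

Found at 0, 1 comps


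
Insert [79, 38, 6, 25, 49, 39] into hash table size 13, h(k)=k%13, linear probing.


Insert 79: h=1 -> slot 1
Insert 38: h=12 -> slot 12
Insert 6: h=6 -> slot 6
Insert 25: h=12, 1 probes -> slot 0
Insert 49: h=10 -> slot 10
Insert 39: h=0, 2 probes -> slot 2

Table: [25, 79, 39, None, None, None, 6, None, None, None, 49, None, 38]


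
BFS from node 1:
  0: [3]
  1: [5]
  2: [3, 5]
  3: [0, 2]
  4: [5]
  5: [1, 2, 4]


Visit 1, enqueue [5]
Visit 5, enqueue [2, 4]
Visit 2, enqueue [3]
Visit 4, enqueue []
Visit 3, enqueue [0]
Visit 0, enqueue []

BFS order: [1, 5, 2, 4, 3, 0]


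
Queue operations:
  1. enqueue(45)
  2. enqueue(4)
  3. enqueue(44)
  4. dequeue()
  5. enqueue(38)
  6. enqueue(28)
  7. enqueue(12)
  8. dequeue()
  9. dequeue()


enqueue(45) -> [45]
enqueue(4) -> [45, 4]
enqueue(44) -> [45, 4, 44]
dequeue()->45, [4, 44]
enqueue(38) -> [4, 44, 38]
enqueue(28) -> [4, 44, 38, 28]
enqueue(12) -> [4, 44, 38, 28, 12]
dequeue()->4, [44, 38, 28, 12]
dequeue()->44, [38, 28, 12]

Final queue: [38, 28, 12]


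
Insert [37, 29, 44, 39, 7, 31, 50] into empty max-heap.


Insert 37: [37]
Insert 29: [37, 29]
Insert 44: [44, 29, 37]
Insert 39: [44, 39, 37, 29]
Insert 7: [44, 39, 37, 29, 7]
Insert 31: [44, 39, 37, 29, 7, 31]
Insert 50: [50, 39, 44, 29, 7, 31, 37]

Final heap: [50, 39, 44, 29, 7, 31, 37]


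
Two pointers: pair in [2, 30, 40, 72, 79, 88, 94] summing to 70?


lo=0(2)+hi=6(94)=96
lo=0(2)+hi=5(88)=90
lo=0(2)+hi=4(79)=81
lo=0(2)+hi=3(72)=74
lo=0(2)+hi=2(40)=42
lo=1(30)+hi=2(40)=70

Yes: 30+40=70


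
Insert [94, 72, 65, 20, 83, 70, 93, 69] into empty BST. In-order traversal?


Insert 94: root
Insert 72: L from 94
Insert 65: L from 94 -> L from 72
Insert 20: L from 94 -> L from 72 -> L from 65
Insert 83: L from 94 -> R from 72
Insert 70: L from 94 -> L from 72 -> R from 65
Insert 93: L from 94 -> R from 72 -> R from 83
Insert 69: L from 94 -> L from 72 -> R from 65 -> L from 70

In-order: [20, 65, 69, 70, 72, 83, 93, 94]


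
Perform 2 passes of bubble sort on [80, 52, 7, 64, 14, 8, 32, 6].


Initial: [80, 52, 7, 64, 14, 8, 32, 6]
Pass 1: [52, 7, 64, 14, 8, 32, 6, 80] (7 swaps)
Pass 2: [7, 52, 14, 8, 32, 6, 64, 80] (5 swaps)

After 2 passes: [7, 52, 14, 8, 32, 6, 64, 80]


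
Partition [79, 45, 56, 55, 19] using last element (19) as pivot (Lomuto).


Pivot: 19
Place pivot at 0: [19, 45, 56, 55, 79]

Partitioned: [19, 45, 56, 55, 79]


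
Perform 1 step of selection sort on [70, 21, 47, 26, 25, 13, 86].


Initial: [70, 21, 47, 26, 25, 13, 86]
Step 1: min=13 at 5
  Swap: [13, 21, 47, 26, 25, 70, 86]

After 1 step: [13, 21, 47, 26, 25, 70, 86]


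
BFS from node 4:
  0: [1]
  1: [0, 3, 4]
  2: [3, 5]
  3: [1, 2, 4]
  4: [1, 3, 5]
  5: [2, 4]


Visit 4, enqueue [1, 3, 5]
Visit 1, enqueue [0]
Visit 3, enqueue [2]
Visit 5, enqueue []
Visit 0, enqueue []
Visit 2, enqueue []

BFS order: [4, 1, 3, 5, 0, 2]


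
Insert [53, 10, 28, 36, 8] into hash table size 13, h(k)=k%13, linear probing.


Insert 53: h=1 -> slot 1
Insert 10: h=10 -> slot 10
Insert 28: h=2 -> slot 2
Insert 36: h=10, 1 probes -> slot 11
Insert 8: h=8 -> slot 8

Table: [None, 53, 28, None, None, None, None, None, 8, None, 10, 36, None]


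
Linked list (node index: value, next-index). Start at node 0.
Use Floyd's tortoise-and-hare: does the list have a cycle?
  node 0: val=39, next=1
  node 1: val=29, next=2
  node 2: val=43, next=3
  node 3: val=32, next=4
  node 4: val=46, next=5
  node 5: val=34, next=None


Floyd's tortoise (slow, +1) and hare (fast, +2):
  init: slow=0, fast=0
  step 1: slow=1, fast=2
  step 2: slow=2, fast=4
  step 3: fast 4->5->None, no cycle

Cycle: no


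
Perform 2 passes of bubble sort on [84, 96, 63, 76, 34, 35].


Initial: [84, 96, 63, 76, 34, 35]
Pass 1: [84, 63, 76, 34, 35, 96] (4 swaps)
Pass 2: [63, 76, 34, 35, 84, 96] (4 swaps)

After 2 passes: [63, 76, 34, 35, 84, 96]


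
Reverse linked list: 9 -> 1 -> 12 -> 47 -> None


Step 1: curr=9, set curr.next=prev(None) | reversed so far: 9
Step 2: curr=1, set curr.next=prev(9) | reversed so far: 1 -> 9
Step 3: curr=12, set curr.next=prev(1) | reversed so far: 12 -> 1 -> 9
Step 4: curr=47, set curr.next=prev(12) | reversed so far: 47 -> 12 -> 1 -> 9

47 -> 12 -> 1 -> 9 -> None


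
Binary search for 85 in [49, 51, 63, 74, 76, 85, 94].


Step 1: lo=0, hi=6, mid=3, val=74
Step 2: lo=4, hi=6, mid=5, val=85

Found at index 5


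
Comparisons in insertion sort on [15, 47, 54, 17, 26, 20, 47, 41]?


Algorithm: insertion sort
Input: [15, 47, 54, 17, 26, 20, 47, 41]
Sorted: [15, 17, 20, 26, 41, 47, 47, 54]

18


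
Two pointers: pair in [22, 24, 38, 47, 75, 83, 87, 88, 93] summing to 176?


lo=0(22)+hi=8(93)=115
lo=1(24)+hi=8(93)=117
lo=2(38)+hi=8(93)=131
lo=3(47)+hi=8(93)=140
lo=4(75)+hi=8(93)=168
lo=5(83)+hi=8(93)=176

Yes: 83+93=176


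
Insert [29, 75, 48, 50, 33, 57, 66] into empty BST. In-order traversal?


Insert 29: root
Insert 75: R from 29
Insert 48: R from 29 -> L from 75
Insert 50: R from 29 -> L from 75 -> R from 48
Insert 33: R from 29 -> L from 75 -> L from 48
Insert 57: R from 29 -> L from 75 -> R from 48 -> R from 50
Insert 66: R from 29 -> L from 75 -> R from 48 -> R from 50 -> R from 57

In-order: [29, 33, 48, 50, 57, 66, 75]


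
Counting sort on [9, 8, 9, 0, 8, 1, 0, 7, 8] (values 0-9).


Input: [9, 8, 9, 0, 8, 1, 0, 7, 8]
Counts: [2, 1, 0, 0, 0, 0, 0, 1, 3, 2]

Sorted: [0, 0, 1, 7, 8, 8, 8, 9, 9]


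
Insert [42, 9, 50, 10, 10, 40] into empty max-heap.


Insert 42: [42]
Insert 9: [42, 9]
Insert 50: [50, 9, 42]
Insert 10: [50, 10, 42, 9]
Insert 10: [50, 10, 42, 9, 10]
Insert 40: [50, 10, 42, 9, 10, 40]

Final heap: [50, 10, 42, 9, 10, 40]


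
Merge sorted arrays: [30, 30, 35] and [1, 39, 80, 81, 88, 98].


Take 1 from B
Take 30 from A
Take 30 from A
Take 35 from A

Merged: [1, 30, 30, 35, 39, 80, 81, 88, 98]


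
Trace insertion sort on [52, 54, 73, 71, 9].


Initial: [52, 54, 73, 71, 9]
Insert 54: [52, 54, 73, 71, 9]
Insert 73: [52, 54, 73, 71, 9]
Insert 71: [52, 54, 71, 73, 9]
Insert 9: [9, 52, 54, 71, 73]

Sorted: [9, 52, 54, 71, 73]


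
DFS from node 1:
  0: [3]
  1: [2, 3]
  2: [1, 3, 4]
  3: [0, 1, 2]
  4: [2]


Visit 1, push [3, 2]
Visit 2, push [4, 3]
Visit 3, push [0]
Visit 0, push []
Visit 4, push []

DFS order: [1, 2, 3, 0, 4]


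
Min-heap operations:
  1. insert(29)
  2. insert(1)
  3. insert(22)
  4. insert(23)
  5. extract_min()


insert(29) -> [29]
insert(1) -> [1, 29]
insert(22) -> [1, 29, 22]
insert(23) -> [1, 23, 22, 29]
extract_min()->1, [22, 23, 29]

Final heap: [22, 23, 29]


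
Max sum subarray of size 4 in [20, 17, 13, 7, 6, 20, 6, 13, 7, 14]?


[0:4]: 57
[1:5]: 43
[2:6]: 46
[3:7]: 39
[4:8]: 45
[5:9]: 46
[6:10]: 40

Max: 57 at [0:4]


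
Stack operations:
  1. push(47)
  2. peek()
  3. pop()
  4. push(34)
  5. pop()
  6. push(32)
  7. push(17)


push(47) -> [47]
peek()->47
pop()->47, []
push(34) -> [34]
pop()->34, []
push(32) -> [32]
push(17) -> [32, 17]

Final stack: [32, 17]


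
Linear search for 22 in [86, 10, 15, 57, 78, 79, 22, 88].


i=0: 86!=22
i=1: 10!=22
i=2: 15!=22
i=3: 57!=22
i=4: 78!=22
i=5: 79!=22
i=6: 22==22 found!

Found at 6, 7 comps


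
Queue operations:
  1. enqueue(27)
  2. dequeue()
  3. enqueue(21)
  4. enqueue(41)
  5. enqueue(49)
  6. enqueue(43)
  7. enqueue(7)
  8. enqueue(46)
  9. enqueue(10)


enqueue(27) -> [27]
dequeue()->27, []
enqueue(21) -> [21]
enqueue(41) -> [21, 41]
enqueue(49) -> [21, 41, 49]
enqueue(43) -> [21, 41, 49, 43]
enqueue(7) -> [21, 41, 49, 43, 7]
enqueue(46) -> [21, 41, 49, 43, 7, 46]
enqueue(10) -> [21, 41, 49, 43, 7, 46, 10]

Final queue: [21, 41, 49, 43, 7, 46, 10]


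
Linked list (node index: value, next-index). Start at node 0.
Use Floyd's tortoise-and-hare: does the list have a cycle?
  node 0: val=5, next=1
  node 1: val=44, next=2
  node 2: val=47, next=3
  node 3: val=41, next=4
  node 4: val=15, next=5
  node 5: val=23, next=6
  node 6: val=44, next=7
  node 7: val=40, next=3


Floyd's tortoise (slow, +1) and hare (fast, +2):
  init: slow=0, fast=0
  step 1: slow=1, fast=2
  step 2: slow=2, fast=4
  step 3: slow=3, fast=6
  step 4: slow=4, fast=3
  step 5: slow=5, fast=5
  slow == fast at node 5: cycle detected

Cycle: yes


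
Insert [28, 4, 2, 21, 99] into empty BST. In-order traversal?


Insert 28: root
Insert 4: L from 28
Insert 2: L from 28 -> L from 4
Insert 21: L from 28 -> R from 4
Insert 99: R from 28

In-order: [2, 4, 21, 28, 99]


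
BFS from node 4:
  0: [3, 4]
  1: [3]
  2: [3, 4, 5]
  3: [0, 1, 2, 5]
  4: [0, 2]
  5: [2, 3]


Visit 4, enqueue [0, 2]
Visit 0, enqueue [3]
Visit 2, enqueue [5]
Visit 3, enqueue [1]
Visit 5, enqueue []
Visit 1, enqueue []

BFS order: [4, 0, 2, 3, 5, 1]


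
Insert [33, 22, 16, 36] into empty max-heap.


Insert 33: [33]
Insert 22: [33, 22]
Insert 16: [33, 22, 16]
Insert 36: [36, 33, 16, 22]

Final heap: [36, 33, 16, 22]


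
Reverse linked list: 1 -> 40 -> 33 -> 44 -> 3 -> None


Step 1: curr=1, set curr.next=prev(None) | reversed so far: 1
Step 2: curr=40, set curr.next=prev(1) | reversed so far: 40 -> 1
Step 3: curr=33, set curr.next=prev(40) | reversed so far: 33 -> 40 -> 1
Step 4: curr=44, set curr.next=prev(33) | reversed so far: 44 -> 33 -> 40 -> 1
Step 5: curr=3, set curr.next=prev(44) | reversed so far: 3 -> 44 -> 33 -> 40 -> 1

3 -> 44 -> 33 -> 40 -> 1 -> None


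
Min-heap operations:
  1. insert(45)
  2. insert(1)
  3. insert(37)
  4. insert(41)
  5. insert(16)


insert(45) -> [45]
insert(1) -> [1, 45]
insert(37) -> [1, 45, 37]
insert(41) -> [1, 41, 37, 45]
insert(16) -> [1, 16, 37, 45, 41]

Final heap: [1, 16, 37, 45, 41]


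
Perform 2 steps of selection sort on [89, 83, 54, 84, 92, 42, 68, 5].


Initial: [89, 83, 54, 84, 92, 42, 68, 5]
Step 1: min=5 at 7
  Swap: [5, 83, 54, 84, 92, 42, 68, 89]
Step 2: min=42 at 5
  Swap: [5, 42, 54, 84, 92, 83, 68, 89]

After 2 steps: [5, 42, 54, 84, 92, 83, 68, 89]


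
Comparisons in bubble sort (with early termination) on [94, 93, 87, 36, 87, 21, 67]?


Algorithm: bubble sort (with early termination)
Input: [94, 93, 87, 36, 87, 21, 67]
Sorted: [21, 36, 67, 87, 87, 93, 94]

21


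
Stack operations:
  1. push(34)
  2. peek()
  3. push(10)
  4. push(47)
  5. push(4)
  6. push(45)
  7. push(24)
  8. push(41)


push(34) -> [34]
peek()->34
push(10) -> [34, 10]
push(47) -> [34, 10, 47]
push(4) -> [34, 10, 47, 4]
push(45) -> [34, 10, 47, 4, 45]
push(24) -> [34, 10, 47, 4, 45, 24]
push(41) -> [34, 10, 47, 4, 45, 24, 41]

Final stack: [34, 10, 47, 4, 45, 24, 41]


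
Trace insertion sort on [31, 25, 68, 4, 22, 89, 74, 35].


Initial: [31, 25, 68, 4, 22, 89, 74, 35]
Insert 25: [25, 31, 68, 4, 22, 89, 74, 35]
Insert 68: [25, 31, 68, 4, 22, 89, 74, 35]
Insert 4: [4, 25, 31, 68, 22, 89, 74, 35]
Insert 22: [4, 22, 25, 31, 68, 89, 74, 35]
Insert 89: [4, 22, 25, 31, 68, 89, 74, 35]
Insert 74: [4, 22, 25, 31, 68, 74, 89, 35]
Insert 35: [4, 22, 25, 31, 35, 68, 74, 89]

Sorted: [4, 22, 25, 31, 35, 68, 74, 89]


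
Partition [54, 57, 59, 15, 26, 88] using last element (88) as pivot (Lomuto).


Pivot: 88
  54 <= 88: advance i (no swap)
  57 <= 88: advance i (no swap)
  59 <= 88: advance i (no swap)
  15 <= 88: advance i (no swap)
  26 <= 88: advance i (no swap)
Place pivot at 5: [54, 57, 59, 15, 26, 88]

Partitioned: [54, 57, 59, 15, 26, 88]


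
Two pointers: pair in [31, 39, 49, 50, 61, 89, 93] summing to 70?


lo=0(31)+hi=6(93)=124
lo=0(31)+hi=5(89)=120
lo=0(31)+hi=4(61)=92
lo=0(31)+hi=3(50)=81
lo=0(31)+hi=2(49)=80
lo=0(31)+hi=1(39)=70

Yes: 31+39=70


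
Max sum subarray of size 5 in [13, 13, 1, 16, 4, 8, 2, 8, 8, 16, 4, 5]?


[0:5]: 47
[1:6]: 42
[2:7]: 31
[3:8]: 38
[4:9]: 30
[5:10]: 42
[6:11]: 38
[7:12]: 41

Max: 47 at [0:5]


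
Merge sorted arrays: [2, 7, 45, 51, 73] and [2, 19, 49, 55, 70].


Take 2 from A
Take 2 from B
Take 7 from A
Take 19 from B
Take 45 from A
Take 49 from B
Take 51 from A
Take 55 from B
Take 70 from B

Merged: [2, 2, 7, 19, 45, 49, 51, 55, 70, 73]


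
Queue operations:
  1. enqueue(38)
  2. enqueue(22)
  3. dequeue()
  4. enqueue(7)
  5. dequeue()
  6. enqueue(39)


enqueue(38) -> [38]
enqueue(22) -> [38, 22]
dequeue()->38, [22]
enqueue(7) -> [22, 7]
dequeue()->22, [7]
enqueue(39) -> [7, 39]

Final queue: [7, 39]


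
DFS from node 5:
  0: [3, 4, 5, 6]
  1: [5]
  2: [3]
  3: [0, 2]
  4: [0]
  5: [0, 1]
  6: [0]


Visit 5, push [1, 0]
Visit 0, push [6, 4, 3]
Visit 3, push [2]
Visit 2, push []
Visit 4, push []
Visit 6, push []
Visit 1, push []

DFS order: [5, 0, 3, 2, 4, 6, 1]


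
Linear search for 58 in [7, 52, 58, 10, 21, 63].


i=0: 7!=58
i=1: 52!=58
i=2: 58==58 found!

Found at 2, 3 comps


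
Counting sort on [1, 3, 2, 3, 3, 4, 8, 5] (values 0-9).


Input: [1, 3, 2, 3, 3, 4, 8, 5]
Counts: [0, 1, 1, 3, 1, 1, 0, 0, 1, 0]

Sorted: [1, 2, 3, 3, 3, 4, 5, 8]


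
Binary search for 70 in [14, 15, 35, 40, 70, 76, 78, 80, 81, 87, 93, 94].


Step 1: lo=0, hi=11, mid=5, val=76
Step 2: lo=0, hi=4, mid=2, val=35
Step 3: lo=3, hi=4, mid=3, val=40
Step 4: lo=4, hi=4, mid=4, val=70

Found at index 4


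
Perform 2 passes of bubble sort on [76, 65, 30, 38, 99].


Initial: [76, 65, 30, 38, 99]
Pass 1: [65, 30, 38, 76, 99] (3 swaps)
Pass 2: [30, 38, 65, 76, 99] (2 swaps)

After 2 passes: [30, 38, 65, 76, 99]


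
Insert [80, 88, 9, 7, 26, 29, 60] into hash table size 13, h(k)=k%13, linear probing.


Insert 80: h=2 -> slot 2
Insert 88: h=10 -> slot 10
Insert 9: h=9 -> slot 9
Insert 7: h=7 -> slot 7
Insert 26: h=0 -> slot 0
Insert 29: h=3 -> slot 3
Insert 60: h=8 -> slot 8

Table: [26, None, 80, 29, None, None, None, 7, 60, 9, 88, None, None]


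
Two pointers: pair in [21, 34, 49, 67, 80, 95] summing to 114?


lo=0(21)+hi=5(95)=116
lo=0(21)+hi=4(80)=101
lo=1(34)+hi=4(80)=114

Yes: 34+80=114


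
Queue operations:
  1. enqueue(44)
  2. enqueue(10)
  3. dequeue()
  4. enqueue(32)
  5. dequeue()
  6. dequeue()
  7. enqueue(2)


enqueue(44) -> [44]
enqueue(10) -> [44, 10]
dequeue()->44, [10]
enqueue(32) -> [10, 32]
dequeue()->10, [32]
dequeue()->32, []
enqueue(2) -> [2]

Final queue: [2]


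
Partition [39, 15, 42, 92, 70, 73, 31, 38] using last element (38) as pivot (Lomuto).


Pivot: 38
  15 <= 38: swap -> [15, 39, 42, 92, 70, 73, 31, 38]
  31 <= 38: swap -> [15, 31, 42, 92, 70, 73, 39, 38]
Place pivot at 2: [15, 31, 38, 92, 70, 73, 39, 42]

Partitioned: [15, 31, 38, 92, 70, 73, 39, 42]


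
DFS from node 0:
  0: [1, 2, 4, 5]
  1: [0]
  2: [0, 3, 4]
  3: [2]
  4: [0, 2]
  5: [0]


Visit 0, push [5, 4, 2, 1]
Visit 1, push []
Visit 2, push [4, 3]
Visit 3, push []
Visit 4, push []
Visit 5, push []

DFS order: [0, 1, 2, 3, 4, 5]


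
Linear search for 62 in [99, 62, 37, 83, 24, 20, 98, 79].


i=0: 99!=62
i=1: 62==62 found!

Found at 1, 2 comps


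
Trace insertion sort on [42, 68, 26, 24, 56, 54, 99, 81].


Initial: [42, 68, 26, 24, 56, 54, 99, 81]
Insert 68: [42, 68, 26, 24, 56, 54, 99, 81]
Insert 26: [26, 42, 68, 24, 56, 54, 99, 81]
Insert 24: [24, 26, 42, 68, 56, 54, 99, 81]
Insert 56: [24, 26, 42, 56, 68, 54, 99, 81]
Insert 54: [24, 26, 42, 54, 56, 68, 99, 81]
Insert 99: [24, 26, 42, 54, 56, 68, 99, 81]
Insert 81: [24, 26, 42, 54, 56, 68, 81, 99]

Sorted: [24, 26, 42, 54, 56, 68, 81, 99]


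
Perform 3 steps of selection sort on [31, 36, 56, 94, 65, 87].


Initial: [31, 36, 56, 94, 65, 87]
Step 1: min=31 at 0
  Swap: [31, 36, 56, 94, 65, 87]
Step 2: min=36 at 1
  Swap: [31, 36, 56, 94, 65, 87]
Step 3: min=56 at 2
  Swap: [31, 36, 56, 94, 65, 87]

After 3 steps: [31, 36, 56, 94, 65, 87]


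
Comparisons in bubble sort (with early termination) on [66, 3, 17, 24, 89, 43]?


Algorithm: bubble sort (with early termination)
Input: [66, 3, 17, 24, 89, 43]
Sorted: [3, 17, 24, 43, 66, 89]

12


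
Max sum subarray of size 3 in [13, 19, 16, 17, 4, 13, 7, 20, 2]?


[0:3]: 48
[1:4]: 52
[2:5]: 37
[3:6]: 34
[4:7]: 24
[5:8]: 40
[6:9]: 29

Max: 52 at [1:4]


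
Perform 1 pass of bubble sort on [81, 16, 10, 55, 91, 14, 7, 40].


Initial: [81, 16, 10, 55, 91, 14, 7, 40]
Pass 1: [16, 10, 55, 81, 14, 7, 40, 91] (6 swaps)

After 1 pass: [16, 10, 55, 81, 14, 7, 40, 91]


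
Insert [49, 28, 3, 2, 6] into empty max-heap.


Insert 49: [49]
Insert 28: [49, 28]
Insert 3: [49, 28, 3]
Insert 2: [49, 28, 3, 2]
Insert 6: [49, 28, 3, 2, 6]

Final heap: [49, 28, 3, 2, 6]


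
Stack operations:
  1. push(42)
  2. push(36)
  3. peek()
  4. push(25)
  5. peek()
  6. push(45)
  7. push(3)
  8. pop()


push(42) -> [42]
push(36) -> [42, 36]
peek()->36
push(25) -> [42, 36, 25]
peek()->25
push(45) -> [42, 36, 25, 45]
push(3) -> [42, 36, 25, 45, 3]
pop()->3, [42, 36, 25, 45]

Final stack: [42, 36, 25, 45]


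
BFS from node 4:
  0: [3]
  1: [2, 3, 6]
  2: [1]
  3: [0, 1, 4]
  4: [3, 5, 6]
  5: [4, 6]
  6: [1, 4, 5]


Visit 4, enqueue [3, 5, 6]
Visit 3, enqueue [0, 1]
Visit 5, enqueue []
Visit 6, enqueue []
Visit 0, enqueue []
Visit 1, enqueue [2]
Visit 2, enqueue []

BFS order: [4, 3, 5, 6, 0, 1, 2]


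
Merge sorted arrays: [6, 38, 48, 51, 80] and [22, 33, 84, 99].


Take 6 from A
Take 22 from B
Take 33 from B
Take 38 from A
Take 48 from A
Take 51 from A
Take 80 from A

Merged: [6, 22, 33, 38, 48, 51, 80, 84, 99]


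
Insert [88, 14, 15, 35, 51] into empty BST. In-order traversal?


Insert 88: root
Insert 14: L from 88
Insert 15: L from 88 -> R from 14
Insert 35: L from 88 -> R from 14 -> R from 15
Insert 51: L from 88 -> R from 14 -> R from 15 -> R from 35

In-order: [14, 15, 35, 51, 88]


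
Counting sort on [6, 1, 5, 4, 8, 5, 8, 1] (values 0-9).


Input: [6, 1, 5, 4, 8, 5, 8, 1]
Counts: [0, 2, 0, 0, 1, 2, 1, 0, 2, 0]

Sorted: [1, 1, 4, 5, 5, 6, 8, 8]


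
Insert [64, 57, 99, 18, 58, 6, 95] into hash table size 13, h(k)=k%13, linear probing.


Insert 64: h=12 -> slot 12
Insert 57: h=5 -> slot 5
Insert 99: h=8 -> slot 8
Insert 18: h=5, 1 probes -> slot 6
Insert 58: h=6, 1 probes -> slot 7
Insert 6: h=6, 3 probes -> slot 9
Insert 95: h=4 -> slot 4

Table: [None, None, None, None, 95, 57, 18, 58, 99, 6, None, None, 64]


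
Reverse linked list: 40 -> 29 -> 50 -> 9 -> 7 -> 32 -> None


Step 1: curr=40, set curr.next=prev(None) | reversed so far: 40
Step 2: curr=29, set curr.next=prev(40) | reversed so far: 29 -> 40
Step 3: curr=50, set curr.next=prev(29) | reversed so far: 50 -> 29 -> 40
Step 4: curr=9, set curr.next=prev(50) | reversed so far: 9 -> 50 -> 29 -> 40
Step 5: curr=7, set curr.next=prev(9) | reversed so far: 7 -> 9 -> 50 -> 29 -> 40
Step 6: curr=32, set curr.next=prev(7) | reversed so far: 32 -> 7 -> 9 -> 50 -> 29 -> 40

32 -> 7 -> 9 -> 50 -> 29 -> 40 -> None


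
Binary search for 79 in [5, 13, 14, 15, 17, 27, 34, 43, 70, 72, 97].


Step 1: lo=0, hi=10, mid=5, val=27
Step 2: lo=6, hi=10, mid=8, val=70
Step 3: lo=9, hi=10, mid=9, val=72
Step 4: lo=10, hi=10, mid=10, val=97

Not found


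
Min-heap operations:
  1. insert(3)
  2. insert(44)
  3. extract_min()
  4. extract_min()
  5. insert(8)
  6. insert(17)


insert(3) -> [3]
insert(44) -> [3, 44]
extract_min()->3, [44]
extract_min()->44, []
insert(8) -> [8]
insert(17) -> [8, 17]

Final heap: [8, 17]


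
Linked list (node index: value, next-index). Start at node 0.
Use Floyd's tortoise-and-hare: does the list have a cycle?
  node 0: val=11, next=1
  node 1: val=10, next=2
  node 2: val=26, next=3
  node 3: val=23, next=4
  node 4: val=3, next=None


Floyd's tortoise (slow, +1) and hare (fast, +2):
  init: slow=0, fast=0
  step 1: slow=1, fast=2
  step 2: slow=2, fast=4
  step 3: fast -> None, no cycle

Cycle: no


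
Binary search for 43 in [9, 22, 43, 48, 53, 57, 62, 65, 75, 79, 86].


Step 1: lo=0, hi=10, mid=5, val=57
Step 2: lo=0, hi=4, mid=2, val=43

Found at index 2


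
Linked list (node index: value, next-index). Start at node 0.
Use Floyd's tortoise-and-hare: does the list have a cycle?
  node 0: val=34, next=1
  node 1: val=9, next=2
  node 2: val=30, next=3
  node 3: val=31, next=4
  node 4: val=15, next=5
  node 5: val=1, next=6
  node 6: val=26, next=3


Floyd's tortoise (slow, +1) and hare (fast, +2):
  init: slow=0, fast=0
  step 1: slow=1, fast=2
  step 2: slow=2, fast=4
  step 3: slow=3, fast=6
  step 4: slow=4, fast=4
  slow == fast at node 4: cycle detected

Cycle: yes


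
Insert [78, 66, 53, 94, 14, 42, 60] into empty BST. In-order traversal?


Insert 78: root
Insert 66: L from 78
Insert 53: L from 78 -> L from 66
Insert 94: R from 78
Insert 14: L from 78 -> L from 66 -> L from 53
Insert 42: L from 78 -> L from 66 -> L from 53 -> R from 14
Insert 60: L from 78 -> L from 66 -> R from 53

In-order: [14, 42, 53, 60, 66, 78, 94]


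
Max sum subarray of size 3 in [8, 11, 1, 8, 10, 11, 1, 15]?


[0:3]: 20
[1:4]: 20
[2:5]: 19
[3:6]: 29
[4:7]: 22
[5:8]: 27

Max: 29 at [3:6]


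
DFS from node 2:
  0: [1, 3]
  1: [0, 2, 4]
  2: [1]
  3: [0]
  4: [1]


Visit 2, push [1]
Visit 1, push [4, 0]
Visit 0, push [3]
Visit 3, push []
Visit 4, push []

DFS order: [2, 1, 0, 3, 4]


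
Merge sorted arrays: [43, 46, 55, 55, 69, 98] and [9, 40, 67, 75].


Take 9 from B
Take 40 from B
Take 43 from A
Take 46 from A
Take 55 from A
Take 55 from A
Take 67 from B
Take 69 from A
Take 75 from B

Merged: [9, 40, 43, 46, 55, 55, 67, 69, 75, 98]


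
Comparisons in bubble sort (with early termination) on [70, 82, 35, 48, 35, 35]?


Algorithm: bubble sort (with early termination)
Input: [70, 82, 35, 48, 35, 35]
Sorted: [35, 35, 35, 48, 70, 82]

14


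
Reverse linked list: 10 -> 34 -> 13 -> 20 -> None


Step 1: curr=10, set curr.next=prev(None) | reversed so far: 10
Step 2: curr=34, set curr.next=prev(10) | reversed so far: 34 -> 10
Step 3: curr=13, set curr.next=prev(34) | reversed so far: 13 -> 34 -> 10
Step 4: curr=20, set curr.next=prev(13) | reversed so far: 20 -> 13 -> 34 -> 10

20 -> 13 -> 34 -> 10 -> None


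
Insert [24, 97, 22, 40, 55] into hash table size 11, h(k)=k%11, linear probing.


Insert 24: h=2 -> slot 2
Insert 97: h=9 -> slot 9
Insert 22: h=0 -> slot 0
Insert 40: h=7 -> slot 7
Insert 55: h=0, 1 probes -> slot 1

Table: [22, 55, 24, None, None, None, None, 40, None, 97, None]


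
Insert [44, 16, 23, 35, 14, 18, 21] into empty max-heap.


Insert 44: [44]
Insert 16: [44, 16]
Insert 23: [44, 16, 23]
Insert 35: [44, 35, 23, 16]
Insert 14: [44, 35, 23, 16, 14]
Insert 18: [44, 35, 23, 16, 14, 18]
Insert 21: [44, 35, 23, 16, 14, 18, 21]

Final heap: [44, 35, 23, 16, 14, 18, 21]


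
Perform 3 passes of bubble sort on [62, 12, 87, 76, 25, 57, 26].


Initial: [62, 12, 87, 76, 25, 57, 26]
Pass 1: [12, 62, 76, 25, 57, 26, 87] (5 swaps)
Pass 2: [12, 62, 25, 57, 26, 76, 87] (3 swaps)
Pass 3: [12, 25, 57, 26, 62, 76, 87] (3 swaps)

After 3 passes: [12, 25, 57, 26, 62, 76, 87]


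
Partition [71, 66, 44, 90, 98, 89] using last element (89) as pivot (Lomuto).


Pivot: 89
  71 <= 89: advance i (no swap)
  66 <= 89: advance i (no swap)
  44 <= 89: advance i (no swap)
Place pivot at 3: [71, 66, 44, 89, 98, 90]

Partitioned: [71, 66, 44, 89, 98, 90]


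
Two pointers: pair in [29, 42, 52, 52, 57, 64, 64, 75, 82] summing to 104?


lo=0(29)+hi=8(82)=111
lo=0(29)+hi=7(75)=104

Yes: 29+75=104


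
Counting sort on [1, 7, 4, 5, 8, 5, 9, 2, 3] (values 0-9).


Input: [1, 7, 4, 5, 8, 5, 9, 2, 3]
Counts: [0, 1, 1, 1, 1, 2, 0, 1, 1, 1]

Sorted: [1, 2, 3, 4, 5, 5, 7, 8, 9]


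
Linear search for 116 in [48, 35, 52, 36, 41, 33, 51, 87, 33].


i=0: 48!=116
i=1: 35!=116
i=2: 52!=116
i=3: 36!=116
i=4: 41!=116
i=5: 33!=116
i=6: 51!=116
i=7: 87!=116
i=8: 33!=116

Not found, 9 comps


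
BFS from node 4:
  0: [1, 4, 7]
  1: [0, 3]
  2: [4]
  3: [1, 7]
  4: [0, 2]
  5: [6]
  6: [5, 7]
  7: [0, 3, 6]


Visit 4, enqueue [0, 2]
Visit 0, enqueue [1, 7]
Visit 2, enqueue []
Visit 1, enqueue [3]
Visit 7, enqueue [6]
Visit 3, enqueue []
Visit 6, enqueue [5]
Visit 5, enqueue []

BFS order: [4, 0, 2, 1, 7, 3, 6, 5]


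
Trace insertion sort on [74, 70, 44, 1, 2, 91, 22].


Initial: [74, 70, 44, 1, 2, 91, 22]
Insert 70: [70, 74, 44, 1, 2, 91, 22]
Insert 44: [44, 70, 74, 1, 2, 91, 22]
Insert 1: [1, 44, 70, 74, 2, 91, 22]
Insert 2: [1, 2, 44, 70, 74, 91, 22]
Insert 91: [1, 2, 44, 70, 74, 91, 22]
Insert 22: [1, 2, 22, 44, 70, 74, 91]

Sorted: [1, 2, 22, 44, 70, 74, 91]


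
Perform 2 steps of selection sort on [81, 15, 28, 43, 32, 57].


Initial: [81, 15, 28, 43, 32, 57]
Step 1: min=15 at 1
  Swap: [15, 81, 28, 43, 32, 57]
Step 2: min=28 at 2
  Swap: [15, 28, 81, 43, 32, 57]

After 2 steps: [15, 28, 81, 43, 32, 57]


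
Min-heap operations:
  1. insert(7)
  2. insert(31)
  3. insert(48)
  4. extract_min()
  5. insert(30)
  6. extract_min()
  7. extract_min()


insert(7) -> [7]
insert(31) -> [7, 31]
insert(48) -> [7, 31, 48]
extract_min()->7, [31, 48]
insert(30) -> [30, 48, 31]
extract_min()->30, [31, 48]
extract_min()->31, [48]

Final heap: [48]


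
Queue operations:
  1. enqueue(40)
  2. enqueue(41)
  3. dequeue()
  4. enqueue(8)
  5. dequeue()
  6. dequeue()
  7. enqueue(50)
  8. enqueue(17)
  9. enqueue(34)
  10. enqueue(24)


enqueue(40) -> [40]
enqueue(41) -> [40, 41]
dequeue()->40, [41]
enqueue(8) -> [41, 8]
dequeue()->41, [8]
dequeue()->8, []
enqueue(50) -> [50]
enqueue(17) -> [50, 17]
enqueue(34) -> [50, 17, 34]
enqueue(24) -> [50, 17, 34, 24]

Final queue: [50, 17, 34, 24]


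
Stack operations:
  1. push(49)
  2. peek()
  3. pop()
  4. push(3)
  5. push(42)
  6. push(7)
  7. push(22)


push(49) -> [49]
peek()->49
pop()->49, []
push(3) -> [3]
push(42) -> [3, 42]
push(7) -> [3, 42, 7]
push(22) -> [3, 42, 7, 22]

Final stack: [3, 42, 7, 22]


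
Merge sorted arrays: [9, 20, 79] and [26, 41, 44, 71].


Take 9 from A
Take 20 from A
Take 26 from B
Take 41 from B
Take 44 from B
Take 71 from B

Merged: [9, 20, 26, 41, 44, 71, 79]


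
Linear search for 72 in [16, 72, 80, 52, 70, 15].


i=0: 16!=72
i=1: 72==72 found!

Found at 1, 2 comps


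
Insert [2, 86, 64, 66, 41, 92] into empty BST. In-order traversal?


Insert 2: root
Insert 86: R from 2
Insert 64: R from 2 -> L from 86
Insert 66: R from 2 -> L from 86 -> R from 64
Insert 41: R from 2 -> L from 86 -> L from 64
Insert 92: R from 2 -> R from 86

In-order: [2, 41, 64, 66, 86, 92]


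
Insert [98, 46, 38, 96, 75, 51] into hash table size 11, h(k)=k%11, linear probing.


Insert 98: h=10 -> slot 10
Insert 46: h=2 -> slot 2
Insert 38: h=5 -> slot 5
Insert 96: h=8 -> slot 8
Insert 75: h=9 -> slot 9
Insert 51: h=7 -> slot 7

Table: [None, None, 46, None, None, 38, None, 51, 96, 75, 98]


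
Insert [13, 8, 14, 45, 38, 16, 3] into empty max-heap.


Insert 13: [13]
Insert 8: [13, 8]
Insert 14: [14, 8, 13]
Insert 45: [45, 14, 13, 8]
Insert 38: [45, 38, 13, 8, 14]
Insert 16: [45, 38, 16, 8, 14, 13]
Insert 3: [45, 38, 16, 8, 14, 13, 3]

Final heap: [45, 38, 16, 8, 14, 13, 3]


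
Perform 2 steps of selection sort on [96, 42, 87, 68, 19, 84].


Initial: [96, 42, 87, 68, 19, 84]
Step 1: min=19 at 4
  Swap: [19, 42, 87, 68, 96, 84]
Step 2: min=42 at 1
  Swap: [19, 42, 87, 68, 96, 84]

After 2 steps: [19, 42, 87, 68, 96, 84]


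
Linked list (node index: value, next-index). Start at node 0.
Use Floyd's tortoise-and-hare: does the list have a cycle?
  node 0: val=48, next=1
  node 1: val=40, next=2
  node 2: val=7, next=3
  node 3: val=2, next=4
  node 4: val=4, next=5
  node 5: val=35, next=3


Floyd's tortoise (slow, +1) and hare (fast, +2):
  init: slow=0, fast=0
  step 1: slow=1, fast=2
  step 2: slow=2, fast=4
  step 3: slow=3, fast=3
  slow == fast at node 3: cycle detected

Cycle: yes


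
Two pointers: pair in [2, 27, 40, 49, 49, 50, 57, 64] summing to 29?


lo=0(2)+hi=7(64)=66
lo=0(2)+hi=6(57)=59
lo=0(2)+hi=5(50)=52
lo=0(2)+hi=4(49)=51
lo=0(2)+hi=3(49)=51
lo=0(2)+hi=2(40)=42
lo=0(2)+hi=1(27)=29

Yes: 2+27=29


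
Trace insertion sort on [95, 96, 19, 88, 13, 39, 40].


Initial: [95, 96, 19, 88, 13, 39, 40]
Insert 96: [95, 96, 19, 88, 13, 39, 40]
Insert 19: [19, 95, 96, 88, 13, 39, 40]
Insert 88: [19, 88, 95, 96, 13, 39, 40]
Insert 13: [13, 19, 88, 95, 96, 39, 40]
Insert 39: [13, 19, 39, 88, 95, 96, 40]
Insert 40: [13, 19, 39, 40, 88, 95, 96]

Sorted: [13, 19, 39, 40, 88, 95, 96]


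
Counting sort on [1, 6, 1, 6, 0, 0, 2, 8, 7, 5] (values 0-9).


Input: [1, 6, 1, 6, 0, 0, 2, 8, 7, 5]
Counts: [2, 2, 1, 0, 0, 1, 2, 1, 1, 0]

Sorted: [0, 0, 1, 1, 2, 5, 6, 6, 7, 8]


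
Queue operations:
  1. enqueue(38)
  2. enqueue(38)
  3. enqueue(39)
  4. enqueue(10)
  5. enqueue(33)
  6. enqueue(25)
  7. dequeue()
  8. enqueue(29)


enqueue(38) -> [38]
enqueue(38) -> [38, 38]
enqueue(39) -> [38, 38, 39]
enqueue(10) -> [38, 38, 39, 10]
enqueue(33) -> [38, 38, 39, 10, 33]
enqueue(25) -> [38, 38, 39, 10, 33, 25]
dequeue()->38, [38, 39, 10, 33, 25]
enqueue(29) -> [38, 39, 10, 33, 25, 29]

Final queue: [38, 39, 10, 33, 25, 29]


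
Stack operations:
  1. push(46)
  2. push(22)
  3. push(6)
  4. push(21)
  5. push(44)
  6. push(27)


push(46) -> [46]
push(22) -> [46, 22]
push(6) -> [46, 22, 6]
push(21) -> [46, 22, 6, 21]
push(44) -> [46, 22, 6, 21, 44]
push(27) -> [46, 22, 6, 21, 44, 27]

Final stack: [46, 22, 6, 21, 44, 27]


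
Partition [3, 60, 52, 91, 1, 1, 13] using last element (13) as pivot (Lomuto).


Pivot: 13
  3 <= 13: advance i (no swap)
  1 <= 13: swap -> [3, 1, 52, 91, 60, 1, 13]
  1 <= 13: swap -> [3, 1, 1, 91, 60, 52, 13]
Place pivot at 3: [3, 1, 1, 13, 60, 52, 91]

Partitioned: [3, 1, 1, 13, 60, 52, 91]


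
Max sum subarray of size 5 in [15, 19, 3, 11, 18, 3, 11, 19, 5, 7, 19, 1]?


[0:5]: 66
[1:6]: 54
[2:7]: 46
[3:8]: 62
[4:9]: 56
[5:10]: 45
[6:11]: 61
[7:12]: 51

Max: 66 at [0:5]


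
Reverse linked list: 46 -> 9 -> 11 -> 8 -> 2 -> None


Step 1: curr=46, set curr.next=prev(None) | reversed so far: 46
Step 2: curr=9, set curr.next=prev(46) | reversed so far: 9 -> 46
Step 3: curr=11, set curr.next=prev(9) | reversed so far: 11 -> 9 -> 46
Step 4: curr=8, set curr.next=prev(11) | reversed so far: 8 -> 11 -> 9 -> 46
Step 5: curr=2, set curr.next=prev(8) | reversed so far: 2 -> 8 -> 11 -> 9 -> 46

2 -> 8 -> 11 -> 9 -> 46 -> None


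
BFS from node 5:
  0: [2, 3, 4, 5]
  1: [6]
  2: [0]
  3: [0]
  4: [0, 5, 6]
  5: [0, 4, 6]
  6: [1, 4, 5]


Visit 5, enqueue [0, 4, 6]
Visit 0, enqueue [2, 3]
Visit 4, enqueue []
Visit 6, enqueue [1]
Visit 2, enqueue []
Visit 3, enqueue []
Visit 1, enqueue []

BFS order: [5, 0, 4, 6, 2, 3, 1]


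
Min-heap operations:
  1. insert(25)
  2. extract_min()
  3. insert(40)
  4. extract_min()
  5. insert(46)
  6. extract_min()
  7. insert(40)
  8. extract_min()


insert(25) -> [25]
extract_min()->25, []
insert(40) -> [40]
extract_min()->40, []
insert(46) -> [46]
extract_min()->46, []
insert(40) -> [40]
extract_min()->40, []

Final heap: []


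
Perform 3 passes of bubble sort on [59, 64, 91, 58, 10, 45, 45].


Initial: [59, 64, 91, 58, 10, 45, 45]
Pass 1: [59, 64, 58, 10, 45, 45, 91] (4 swaps)
Pass 2: [59, 58, 10, 45, 45, 64, 91] (4 swaps)
Pass 3: [58, 10, 45, 45, 59, 64, 91] (4 swaps)

After 3 passes: [58, 10, 45, 45, 59, 64, 91]


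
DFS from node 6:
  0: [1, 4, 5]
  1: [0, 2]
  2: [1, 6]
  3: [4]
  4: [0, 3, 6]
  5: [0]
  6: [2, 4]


Visit 6, push [4, 2]
Visit 2, push [1]
Visit 1, push [0]
Visit 0, push [5, 4]
Visit 4, push [3]
Visit 3, push []
Visit 5, push []

DFS order: [6, 2, 1, 0, 4, 3, 5]


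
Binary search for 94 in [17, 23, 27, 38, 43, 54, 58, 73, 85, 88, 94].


Step 1: lo=0, hi=10, mid=5, val=54
Step 2: lo=6, hi=10, mid=8, val=85
Step 3: lo=9, hi=10, mid=9, val=88
Step 4: lo=10, hi=10, mid=10, val=94

Found at index 10


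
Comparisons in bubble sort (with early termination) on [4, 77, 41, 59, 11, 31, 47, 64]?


Algorithm: bubble sort (with early termination)
Input: [4, 77, 41, 59, 11, 31, 47, 64]
Sorted: [4, 11, 31, 41, 47, 59, 64, 77]

22


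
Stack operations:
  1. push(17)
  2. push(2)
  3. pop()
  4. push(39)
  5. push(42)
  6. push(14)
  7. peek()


push(17) -> [17]
push(2) -> [17, 2]
pop()->2, [17]
push(39) -> [17, 39]
push(42) -> [17, 39, 42]
push(14) -> [17, 39, 42, 14]
peek()->14

Final stack: [17, 39, 42, 14]


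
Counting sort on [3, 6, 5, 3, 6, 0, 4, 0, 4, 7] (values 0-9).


Input: [3, 6, 5, 3, 6, 0, 4, 0, 4, 7]
Counts: [2, 0, 0, 2, 2, 1, 2, 1, 0, 0]

Sorted: [0, 0, 3, 3, 4, 4, 5, 6, 6, 7]


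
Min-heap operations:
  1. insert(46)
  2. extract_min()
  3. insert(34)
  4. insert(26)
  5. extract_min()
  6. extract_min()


insert(46) -> [46]
extract_min()->46, []
insert(34) -> [34]
insert(26) -> [26, 34]
extract_min()->26, [34]
extract_min()->34, []

Final heap: []


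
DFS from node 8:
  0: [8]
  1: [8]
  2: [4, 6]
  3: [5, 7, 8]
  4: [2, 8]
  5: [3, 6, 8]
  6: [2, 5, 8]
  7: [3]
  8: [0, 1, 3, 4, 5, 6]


Visit 8, push [6, 5, 4, 3, 1, 0]
Visit 0, push []
Visit 1, push []
Visit 3, push [7, 5]
Visit 5, push [6]
Visit 6, push [2]
Visit 2, push [4]
Visit 4, push []
Visit 7, push []

DFS order: [8, 0, 1, 3, 5, 6, 2, 4, 7]


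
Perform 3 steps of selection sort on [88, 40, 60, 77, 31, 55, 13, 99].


Initial: [88, 40, 60, 77, 31, 55, 13, 99]
Step 1: min=13 at 6
  Swap: [13, 40, 60, 77, 31, 55, 88, 99]
Step 2: min=31 at 4
  Swap: [13, 31, 60, 77, 40, 55, 88, 99]
Step 3: min=40 at 4
  Swap: [13, 31, 40, 77, 60, 55, 88, 99]

After 3 steps: [13, 31, 40, 77, 60, 55, 88, 99]


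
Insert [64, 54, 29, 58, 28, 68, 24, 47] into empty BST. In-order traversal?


Insert 64: root
Insert 54: L from 64
Insert 29: L from 64 -> L from 54
Insert 58: L from 64 -> R from 54
Insert 28: L from 64 -> L from 54 -> L from 29
Insert 68: R from 64
Insert 24: L from 64 -> L from 54 -> L from 29 -> L from 28
Insert 47: L from 64 -> L from 54 -> R from 29

In-order: [24, 28, 29, 47, 54, 58, 64, 68]


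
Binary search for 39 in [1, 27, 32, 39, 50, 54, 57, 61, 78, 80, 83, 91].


Step 1: lo=0, hi=11, mid=5, val=54
Step 2: lo=0, hi=4, mid=2, val=32
Step 3: lo=3, hi=4, mid=3, val=39

Found at index 3


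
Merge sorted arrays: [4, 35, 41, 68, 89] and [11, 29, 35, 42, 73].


Take 4 from A
Take 11 from B
Take 29 from B
Take 35 from A
Take 35 from B
Take 41 from A
Take 42 from B
Take 68 from A
Take 73 from B

Merged: [4, 11, 29, 35, 35, 41, 42, 68, 73, 89]


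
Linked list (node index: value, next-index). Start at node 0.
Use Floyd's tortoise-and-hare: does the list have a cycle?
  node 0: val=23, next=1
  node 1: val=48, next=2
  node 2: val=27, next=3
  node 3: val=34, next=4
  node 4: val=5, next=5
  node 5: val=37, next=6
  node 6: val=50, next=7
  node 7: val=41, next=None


Floyd's tortoise (slow, +1) and hare (fast, +2):
  init: slow=0, fast=0
  step 1: slow=1, fast=2
  step 2: slow=2, fast=4
  step 3: slow=3, fast=6
  step 4: fast 6->7->None, no cycle

Cycle: no


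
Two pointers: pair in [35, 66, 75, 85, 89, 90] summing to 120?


lo=0(35)+hi=5(90)=125
lo=0(35)+hi=4(89)=124
lo=0(35)+hi=3(85)=120

Yes: 35+85=120


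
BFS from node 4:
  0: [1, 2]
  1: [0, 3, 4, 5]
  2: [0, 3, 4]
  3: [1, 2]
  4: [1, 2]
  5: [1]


Visit 4, enqueue [1, 2]
Visit 1, enqueue [0, 3, 5]
Visit 2, enqueue []
Visit 0, enqueue []
Visit 3, enqueue []
Visit 5, enqueue []

BFS order: [4, 1, 2, 0, 3, 5]


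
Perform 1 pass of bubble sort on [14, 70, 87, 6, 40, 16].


Initial: [14, 70, 87, 6, 40, 16]
Pass 1: [14, 70, 6, 40, 16, 87] (3 swaps)

After 1 pass: [14, 70, 6, 40, 16, 87]


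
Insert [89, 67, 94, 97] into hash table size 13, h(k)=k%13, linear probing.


Insert 89: h=11 -> slot 11
Insert 67: h=2 -> slot 2
Insert 94: h=3 -> slot 3
Insert 97: h=6 -> slot 6

Table: [None, None, 67, 94, None, None, 97, None, None, None, None, 89, None]


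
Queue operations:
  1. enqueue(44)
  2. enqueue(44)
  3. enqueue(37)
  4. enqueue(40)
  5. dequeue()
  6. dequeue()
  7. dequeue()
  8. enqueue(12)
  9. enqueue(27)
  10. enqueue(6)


enqueue(44) -> [44]
enqueue(44) -> [44, 44]
enqueue(37) -> [44, 44, 37]
enqueue(40) -> [44, 44, 37, 40]
dequeue()->44, [44, 37, 40]
dequeue()->44, [37, 40]
dequeue()->37, [40]
enqueue(12) -> [40, 12]
enqueue(27) -> [40, 12, 27]
enqueue(6) -> [40, 12, 27, 6]

Final queue: [40, 12, 27, 6]
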